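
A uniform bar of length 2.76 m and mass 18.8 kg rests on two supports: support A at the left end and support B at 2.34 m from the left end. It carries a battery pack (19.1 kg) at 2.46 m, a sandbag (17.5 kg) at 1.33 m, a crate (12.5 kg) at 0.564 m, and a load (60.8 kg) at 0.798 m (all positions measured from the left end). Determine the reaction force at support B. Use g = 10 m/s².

Taking torques about support A:
Beam weight: 18.8 × 10 = 188 N down at 1.38 m → arm 1.38 m, τ = 188 × 1.38 = 259.4 N·m clockwise.
Battery pack: 19.1 × 10 = 191 N down at 2.46 m → arm 2.46 m, τ = 191 × 2.46 = 469.9 N·m clockwise.
Sandbag: 17.5 × 10 = 175 N down at 1.33 m → arm 1.33 m, τ = 175 × 1.33 = 232.8 N·m clockwise.
Crate: 12.5 × 10 = 125 N down at 0.564 m → arm 0.564 m, τ = 125 × 0.564 = 70.5 N·m clockwise.
Load: 60.8 × 10 = 608 N down at 0.798 m → arm 0.798 m, τ = 608 × 0.798 = 485.2 N·m clockwise.
Net load moment about support A = 1518 N·m clockwise.
Reaction R at support B is upward at 2.34 m, arm 2.34 m → moment R × 2.34 counterclockwise.
Στ = 0 ⇒ R × 2.34 = 1518 ⇒ R = 649 N.

R_B ≈ 649 N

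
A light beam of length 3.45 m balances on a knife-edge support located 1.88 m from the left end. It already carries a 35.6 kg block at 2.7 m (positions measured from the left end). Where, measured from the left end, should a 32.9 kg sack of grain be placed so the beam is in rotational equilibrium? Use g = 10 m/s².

x ≈ 0.993 m from the left end

Choose the knife-edge support (at 1.88 m from the left end) as the axis so the support reaction has zero arm there.
Block: 35.6 × 10 = 356 N down at 2.7 m → arm 0.82 m, τ = 356 × 0.82 = 291.9 N·m clockwise.
Net moment of existing loads = 291.9 N·m clockwise.
The sack of grain weighs 32.9 × 10 = 329 N and must supply an equal counterclockwise moment, so its lever arm about the knife-edge support is 291.9 / 329 = 0.887 m.
That puts it at 1.88 − 0.887 = 0.993 m from the left end.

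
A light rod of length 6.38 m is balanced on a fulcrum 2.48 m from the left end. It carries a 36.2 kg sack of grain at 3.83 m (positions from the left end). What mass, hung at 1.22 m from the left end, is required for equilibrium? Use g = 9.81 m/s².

m ≈ 38.8 kg

Taking torques about the fulcrum (at 2.48 m from the left end):
Sack of grain: 36.2 × 9.81 = 355.1 N down at 3.83 m → arm 1.35 m, τ = 355.1 × 1.35 = 479.4 N·m clockwise.
Net moment of known loads = 479.4 N·m clockwise.
An unknown mass m at 1.22 m has arm 1.26 m; its moment is m·g·1.26 counterclockwise.
Setting net torque to zero: m × 9.81 × 1.26 = 479.4 → m = 479.4 / (9.81 × 1.26) = 38.8 kg.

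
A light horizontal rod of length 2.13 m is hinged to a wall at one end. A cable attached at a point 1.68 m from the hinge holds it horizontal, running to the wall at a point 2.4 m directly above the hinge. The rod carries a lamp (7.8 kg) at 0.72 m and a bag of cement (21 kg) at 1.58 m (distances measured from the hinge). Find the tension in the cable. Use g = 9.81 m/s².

Sum moments about the hinge (the unknown hinge reaction has zero arm there).
Lamp: 7.8 × 9.81 = 76.52 N down at 0.72 m → arm 0.72 m, τ = 76.52 × 0.72 = 55.09 N·m clockwise.
Bag of cement: 21 × 9.81 = 206 N down at 1.58 m → arm 1.58 m, τ = 206 × 1.58 = 325.5 N·m clockwise.
Total clockwise load moment = 380.6 N·m.
The cable tension T acts at 1.68 m; only its component perpendicular to the rod, T sinθ, produces torque. sinθ = h/√(h²+d²) = 2.4/√(2.4²+1.68²) = 0.8192.
Setting net torque to zero: T × 1.68 × 0.8192 = 380.6 → T = 380.6 / 1.376 = 277 N.

T ≈ 277 N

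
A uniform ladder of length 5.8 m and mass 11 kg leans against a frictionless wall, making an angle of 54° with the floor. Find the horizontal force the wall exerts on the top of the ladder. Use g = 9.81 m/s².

Choose the foot of the ladder as the axis so the floor normal and friction both act there and drop out.
Ladder weight 11×9.81 = 107.9 N acts at 2.9 m along the ladder; its horizontal arm is 2.9·cos54° = 1.705 m → τ = 184 N·m clockwise.
Wall normal N acts horizontally at the top; its moment arm is the height L sinθ = 5.8·sin54° = 4.692 m, counterclockwise.
Balancing moments: N × 4.692 = 184, giving N = 39.2 N.

N_wall ≈ 39.2 N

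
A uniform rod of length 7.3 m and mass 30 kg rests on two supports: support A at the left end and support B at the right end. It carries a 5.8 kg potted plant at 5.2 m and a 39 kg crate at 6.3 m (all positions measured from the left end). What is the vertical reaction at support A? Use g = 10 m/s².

Sum moments about support B (its reaction then has zero moment arm).
Beam weight: 30 × 10 = 300 N down at 3.65 m → arm 3.65 m, τ = 300 × 3.65 = 1095 N·m counterclockwise.
Potted plant: 5.8 × 10 = 58 N down at 5.2 m → arm 2.1 m, τ = 58 × 2.1 = 121.8 N·m counterclockwise.
Crate: 39 × 10 = 390 N down at 6.3 m → arm 1 m, τ = 390 × 1 = 390 N·m counterclockwise.
Net load moment about support B = 1607 N·m counterclockwise.
Reaction R at support A is upward at 0 m, arm 7.3 m → moment R × 7.3 clockwise.
Setting net torque to zero: R × 7.3 = 1607 → R = 220 N.

R_A ≈ 220 N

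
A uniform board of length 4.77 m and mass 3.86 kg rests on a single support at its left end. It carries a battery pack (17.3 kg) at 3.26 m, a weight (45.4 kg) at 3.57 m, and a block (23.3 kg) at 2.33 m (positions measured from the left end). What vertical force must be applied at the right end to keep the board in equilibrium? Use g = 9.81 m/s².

Taking torques about the left end:
Beam weight: 3.86 × 9.81 = 37.87 N down at 2.385 m → arm 2.385 m, τ = 37.87 × 2.385 = 90.32 N·m clockwise.
Battery pack: 17.3 × 9.81 = 169.7 N down at 3.26 m → arm 3.26 m, τ = 169.7 × 3.26 = 553.2 N·m clockwise.
Weight: 45.4 × 9.81 = 445.4 N down at 3.57 m → arm 3.57 m, τ = 445.4 × 3.57 = 1590 N·m clockwise.
Block: 23.3 × 9.81 = 228.6 N down at 2.33 m → arm 2.33 m, τ = 228.6 × 2.33 = 532.6 N·m clockwise.
Net moment of the loads = 2766 N·m clockwise.
The upward force F acts at the right end, arm 4.77 m, giving F × 4.77 counterclockwise.
For rotational equilibrium, F × 4.77 = 2766, so F = 2766 / 4.77 = 580 N.

F ≈ 580 N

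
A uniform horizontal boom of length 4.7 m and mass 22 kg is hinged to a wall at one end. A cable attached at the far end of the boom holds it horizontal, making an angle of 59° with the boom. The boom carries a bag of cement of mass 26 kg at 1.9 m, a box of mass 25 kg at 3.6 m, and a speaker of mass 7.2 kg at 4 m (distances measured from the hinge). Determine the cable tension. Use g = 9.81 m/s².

About the hinge:
Beam weight: 22 × 9.81 = 215.8 N down at 2.35 m → arm 2.35 m, τ = 215.8 × 2.35 = 507.1 N·m clockwise.
Bag of cement: 26 × 9.81 = 255.1 N down at 1.9 m → arm 1.9 m, τ = 255.1 × 1.9 = 484.7 N·m clockwise.
Box: 25 × 9.81 = 245.2 N down at 3.6 m → arm 3.6 m, τ = 245.2 × 3.6 = 882.7 N·m clockwise.
Speaker: 7.2 × 9.81 = 70.63 N down at 4 m → arm 4 m, τ = 70.63 × 4 = 282.5 N·m clockwise.
Total clockwise load moment = 2157 N·m.
The cable tension T acts at 4.7 m; only its component perpendicular to the boom, T sinθ, produces torque. sin 59° = 0.8572.
Setting net torque to zero: T × 4.7 × 0.8572 = 2157 → T = 2157 / 4.029 = 535 N.

T ≈ 535 N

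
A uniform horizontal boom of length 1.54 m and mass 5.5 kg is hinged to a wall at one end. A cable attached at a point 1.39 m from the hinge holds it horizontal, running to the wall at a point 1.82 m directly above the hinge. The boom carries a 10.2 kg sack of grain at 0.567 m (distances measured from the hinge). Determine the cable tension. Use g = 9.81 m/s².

T ≈ 89 N

Sum moments about the hinge (the unknown hinge reaction has zero arm there).
Beam weight: 5.5 × 9.81 = 53.96 N down at 0.77 m → arm 0.77 m, τ = 53.96 × 0.77 = 41.55 N·m clockwise.
Sack of grain: 10.2 × 9.81 = 100.1 N down at 0.567 m → arm 0.567 m, τ = 100.1 × 0.567 = 56.76 N·m clockwise.
Total clockwise load moment = 98.31 N·m.
The cable tension T acts at 1.39 m; only its component perpendicular to the boom, T sinθ, produces torque. sinθ = h/√(h²+d²) = 1.82/√(1.82²+1.39²) = 0.7947.
Στ = 0 ⇒ T × 1.39 × 0.7947 = 98.31 ⇒ T = 98.31 / 1.105 = 89 N.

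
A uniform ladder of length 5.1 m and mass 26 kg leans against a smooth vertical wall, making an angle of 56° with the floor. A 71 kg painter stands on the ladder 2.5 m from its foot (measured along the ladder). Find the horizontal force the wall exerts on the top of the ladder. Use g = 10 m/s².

N_wall ≈ 322 N

Sum moments about the foot of the ladder (the floor normal and friction both act there and drop out).
Ladder weight 26×10 = 260 N acts at 2.55 m along the ladder; its horizontal arm is 2.55·cos56° = 1.426 m → τ = 370.8 N·m clockwise.
Painter: 71×10 = 710 N at 2.5 m → arm 1.398 m → τ = 992.6 N·m clockwise.
Wall normal N acts horizontally at the top; its moment arm is the height L sinθ = 5.1·sin56° = 4.228 m, counterclockwise.
For rotational equilibrium, N × 4.228 = 1363, so N = 322 N.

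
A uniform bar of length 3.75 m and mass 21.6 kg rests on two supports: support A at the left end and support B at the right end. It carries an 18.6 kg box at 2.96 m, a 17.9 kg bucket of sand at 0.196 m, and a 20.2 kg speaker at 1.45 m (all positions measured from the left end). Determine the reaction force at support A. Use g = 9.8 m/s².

R_A ≈ 432 N

Choose support B as the axis so its reaction then has zero moment arm.
Beam weight: 21.6 × 9.8 = 211.7 N down at 1.875 m → arm 1.875 m, τ = 211.7 × 1.875 = 396.9 N·m counterclockwise.
Box: 18.6 × 9.8 = 182.3 N down at 2.96 m → arm 0.79 m, τ = 182.3 × 0.79 = 144 N·m counterclockwise.
Bucket of sand: 17.9 × 9.8 = 175.4 N down at 0.196 m → arm 3.554 m, τ = 175.4 × 3.554 = 623.4 N·m counterclockwise.
Speaker: 20.2 × 9.8 = 198 N down at 1.45 m → arm 2.3 m, τ = 198 × 2.3 = 455.4 N·m counterclockwise.
Net load moment about support B = 1620 N·m counterclockwise.
Reaction R at support A is upward at 0 m, arm 3.75 m → moment R × 3.75 clockwise.
For rotational equilibrium, R × 3.75 = 1620, so R = 432 N.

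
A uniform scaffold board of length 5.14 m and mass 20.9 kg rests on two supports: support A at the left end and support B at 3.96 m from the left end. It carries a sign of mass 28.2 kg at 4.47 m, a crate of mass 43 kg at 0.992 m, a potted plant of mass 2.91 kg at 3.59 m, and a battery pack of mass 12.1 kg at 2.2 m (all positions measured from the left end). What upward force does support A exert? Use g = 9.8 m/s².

About support B:
Beam weight: 20.9 × 9.8 = 204.8 N down at 2.57 m → arm 1.39 m, τ = 204.8 × 1.39 = 284.7 N·m counterclockwise.
Sign: 28.2 × 9.8 = 276.4 N down at 4.47 m → arm 0.51 m, τ = 276.4 × 0.51 = 141 N·m clockwise.
Crate: 43 × 9.8 = 421.4 N down at 0.992 m → arm 2.968 m, τ = 421.4 × 2.968 = 1251 N·m counterclockwise.
Potted plant: 2.91 × 9.8 = 28.52 N down at 3.59 m → arm 0.37 m, τ = 28.52 × 0.37 = 10.55 N·m counterclockwise.
Battery pack: 12.1 × 9.8 = 118.6 N down at 2.2 m → arm 1.76 m, τ = 118.6 × 1.76 = 208.7 N·m counterclockwise.
Net load moment about support B = 1614 N·m counterclockwise.
Reaction R at support A is upward at 0 m, arm 3.96 m → moment R × 3.96 clockwise.
Setting net torque to zero: R × 3.96 = 1614 → R = 408 N.

R_A ≈ 408 N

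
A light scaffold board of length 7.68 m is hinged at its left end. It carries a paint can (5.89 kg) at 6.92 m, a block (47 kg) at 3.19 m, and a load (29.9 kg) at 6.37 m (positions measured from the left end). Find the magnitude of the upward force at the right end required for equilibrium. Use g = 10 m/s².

Choose the left end as the axis so the unknown pivot reaction has zero arm there.
Paint can: 5.89 × 10 = 58.9 N down at 6.92 m → arm 6.92 m, τ = 58.9 × 6.92 = 407.6 N·m clockwise.
Block: 47 × 10 = 470 N down at 3.19 m → arm 3.19 m, τ = 470 × 3.19 = 1499 N·m clockwise.
Load: 29.9 × 10 = 299 N down at 6.37 m → arm 6.37 m, τ = 299 × 6.37 = 1905 N·m clockwise.
Net moment of the loads = 3812 N·m clockwise.
The upward force F acts at the right end, arm 7.68 m, giving F × 7.68 counterclockwise.
Balancing moments: F × 7.68 = 3812, giving F = 3812 / 7.68 = 496 N.

F ≈ 496 N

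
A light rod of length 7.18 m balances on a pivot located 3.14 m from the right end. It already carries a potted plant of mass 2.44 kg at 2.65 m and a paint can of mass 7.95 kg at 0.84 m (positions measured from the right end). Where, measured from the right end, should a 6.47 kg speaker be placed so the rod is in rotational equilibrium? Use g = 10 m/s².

x ≈ 6.15 m from the right end

Sum moments about the pivot (at 3.14 m from the right end) (the support reaction has zero arm there).
Potted plant: 2.44 × 10 = 24.4 N down at 2.65 m → arm 0.49 m, τ = 24.4 × 0.49 = 11.96 N·m clockwise.
Paint can: 7.95 × 10 = 79.5 N down at 0.84 m → arm 2.3 m, τ = 79.5 × 2.3 = 182.8 N·m clockwise.
Net moment of existing loads = 194.8 N·m clockwise.
The speaker weighs 6.47 × 10 = 64.7 N and must supply an equal counterclockwise moment, so its lever arm about the pivot is 194.8 / 64.7 = 3.01 m.
That puts it at 3.14 + 3.01 = 6.15 m from the right end.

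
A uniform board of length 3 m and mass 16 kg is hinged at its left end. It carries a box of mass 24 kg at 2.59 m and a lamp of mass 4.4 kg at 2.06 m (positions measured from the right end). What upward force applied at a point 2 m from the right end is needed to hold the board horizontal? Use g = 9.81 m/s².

F ≈ 373 N

Take moments about the left end.
Beam weight: 16 × 9.81 = 157 N down at 1.5 m → arm 1.5 m, τ = 157 × 1.5 = 235.5 N·m clockwise.
Box: 24 × 9.81 = 235.4 N down at 2.59 m → arm 0.41 m, τ = 235.4 × 0.41 = 96.51 N·m clockwise.
Lamp: 4.4 × 9.81 = 43.16 N down at 2.06 m → arm 0.94 m, τ = 43.16 × 0.94 = 40.57 N·m clockwise.
Net moment of the loads = 372.6 N·m clockwise.
The upward force F acts at a point 2 m from the right end, arm 1 m, giving F × 1 counterclockwise.
Balancing moments: F × 1 = 372.6, giving F = 372.6 / 1 = 373 N.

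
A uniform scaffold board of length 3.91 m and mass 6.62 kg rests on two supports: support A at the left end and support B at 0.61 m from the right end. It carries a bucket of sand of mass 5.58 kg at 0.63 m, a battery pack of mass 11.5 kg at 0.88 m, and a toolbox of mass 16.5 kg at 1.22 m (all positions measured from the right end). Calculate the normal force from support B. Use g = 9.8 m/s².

Taking torques about support A:
Beam weight: 6.62 × 9.8 = 64.88 N down at 1.955 m → arm 1.955 m, τ = 64.88 × 1.955 = 126.8 N·m clockwise.
Bucket of sand: 5.58 × 9.8 = 54.68 N down at 0.63 m → arm 3.28 m, τ = 54.68 × 3.28 = 179.4 N·m clockwise.
Battery pack: 11.5 × 9.8 = 112.7 N down at 0.88 m → arm 3.03 m, τ = 112.7 × 3.03 = 341.5 N·m clockwise.
Toolbox: 16.5 × 9.8 = 161.7 N down at 1.22 m → arm 2.69 m, τ = 161.7 × 2.69 = 435 N·m clockwise.
Net load moment about support A = 1083 N·m clockwise.
Reaction R at support B is upward at 0.61 m, arm 3.3 m → moment R × 3.3 counterclockwise.
Στ = 0 ⇒ R × 3.3 = 1083 ⇒ R = 328 N.

R_B ≈ 328 N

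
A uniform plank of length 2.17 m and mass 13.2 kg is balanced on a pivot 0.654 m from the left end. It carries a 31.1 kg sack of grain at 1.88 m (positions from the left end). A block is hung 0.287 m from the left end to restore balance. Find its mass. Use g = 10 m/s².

m ≈ 119 kg

Taking torques about the pivot (at 0.654 m from the left end):
Beam weight: 13.2 × 10 = 132 N down at 1.085 m → arm 0.431 m, τ = 132 × 0.431 = 56.89 N·m clockwise.
Sack of grain: 31.1 × 10 = 311 N down at 1.88 m → arm 1.226 m, τ = 311 × 1.226 = 381.3 N·m clockwise.
Net moment of known loads = 438.2 N·m clockwise.
An unknown mass m at 0.287 m has arm 0.367 m; its moment is m·g·0.367 counterclockwise.
Setting net torque to zero: m × 10 × 0.367 = 438.2 → m = 438.2 / (10 × 0.367) = 119 kg.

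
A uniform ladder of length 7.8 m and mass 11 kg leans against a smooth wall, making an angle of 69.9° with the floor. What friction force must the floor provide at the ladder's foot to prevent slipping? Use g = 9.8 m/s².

f ≈ 19.7 N

Sum moments about the foot of the ladder (the floor normal and friction both act there and drop out).
Ladder weight 11×9.8 = 107.8 N acts at 3.9 m along the ladder; its horizontal arm is 3.9·cos69.9° = 1.34 m → τ = 144.5 N·m clockwise.
Wall normal N acts horizontally at the top; its moment arm is the height L sinθ = 7.8·sin69.9° = 7.325 m, counterclockwise.
Balancing moments: N × 7.325 = 144.5, giving N = 19.7 N.
ΣFx = 0: friction at the foot balances the wall's push, so f = N_wall = 19.7 N.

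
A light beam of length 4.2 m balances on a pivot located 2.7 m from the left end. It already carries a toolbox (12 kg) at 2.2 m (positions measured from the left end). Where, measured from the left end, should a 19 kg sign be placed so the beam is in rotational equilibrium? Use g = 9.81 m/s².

Sum moments about the pivot (at 2.7 m from the left end) (the support reaction has zero arm there).
Toolbox: 12 × 9.81 = 117.7 N down at 2.2 m → arm 0.5 m, τ = 117.7 × 0.5 = 58.85 N·m counterclockwise.
Net moment of existing loads = 58.85 N·m counterclockwise.
The sign weighs 19 × 9.81 = 186.4 N and must supply an equal clockwise moment, so its lever arm about the pivot is 58.85 / 186.4 = 0.316 m.
That puts it at 2.7 + 0.316 = 3.02 m from the left end.

x ≈ 3.02 m from the left end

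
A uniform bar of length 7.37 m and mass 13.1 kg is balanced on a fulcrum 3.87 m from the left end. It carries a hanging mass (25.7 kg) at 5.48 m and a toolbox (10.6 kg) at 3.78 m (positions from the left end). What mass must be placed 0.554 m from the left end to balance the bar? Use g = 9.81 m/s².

m ≈ 11.5 kg

Taking torques about the fulcrum (at 3.87 m from the left end):
Beam weight: 13.1 × 9.81 = 128.5 N down at 3.685 m → arm 0.185 m, τ = 128.5 × 0.185 = 23.77 N·m counterclockwise.
Hanging mass: 25.7 × 9.81 = 252.1 N down at 5.48 m → arm 1.61 m, τ = 252.1 × 1.61 = 405.9 N·m clockwise.
Toolbox: 10.6 × 9.81 = 104 N down at 3.78 m → arm 0.09 m, τ = 104 × 0.09 = 9.36 N·m counterclockwise.
Net moment of known loads = 372.8 N·m clockwise.
An unknown mass m at 0.554 m has arm 3.316 m; its moment is m·g·3.316 counterclockwise.
Στ = 0 ⇒ m × 9.81 × 3.316 = 372.8 ⇒ m = 372.8 / (9.81 × 3.316) = 11.5 kg.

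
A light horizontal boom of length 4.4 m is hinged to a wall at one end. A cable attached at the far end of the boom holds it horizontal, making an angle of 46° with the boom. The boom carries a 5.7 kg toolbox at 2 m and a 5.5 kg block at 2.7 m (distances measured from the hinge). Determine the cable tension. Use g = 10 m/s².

About the hinge:
Toolbox: 5.7 × 10 = 57 N down at 2 m → arm 2 m, τ = 57 × 2 = 114 N·m clockwise.
Block: 5.5 × 10 = 55 N down at 2.7 m → arm 2.7 m, τ = 55 × 2.7 = 148.5 N·m clockwise.
Total clockwise load moment = 262.5 N·m.
The cable tension T acts at 4.4 m; only its component perpendicular to the boom, T sinθ, produces torque. sin 46° = 0.7193.
Balancing moments: T × 4.4 × 0.7193 = 262.5, giving T = 262.5 / 3.165 = 82.9 N.

T ≈ 82.9 N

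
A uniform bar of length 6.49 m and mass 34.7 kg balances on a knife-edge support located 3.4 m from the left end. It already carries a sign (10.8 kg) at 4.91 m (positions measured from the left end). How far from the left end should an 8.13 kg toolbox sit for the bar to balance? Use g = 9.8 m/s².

Taking torques about the knife-edge support (at 3.4 m from the left end):
Beam weight: 34.7 × 9.8 = 340.1 N down at 3.245 m → arm 0.155 m, τ = 340.1 × 0.155 = 52.72 N·m counterclockwise.
Sign: 10.8 × 9.8 = 105.8 N down at 4.91 m → arm 1.51 m, τ = 105.8 × 1.51 = 159.8 N·m clockwise.
Net moment of existing loads = 107.1 N·m clockwise.
The toolbox weighs 8.13 × 9.8 = 79.67 N and must supply an equal counterclockwise moment, so its lever arm about the knife-edge support is 107.1 / 79.67 = 1.34 m.
That puts it at 3.4 − 1.34 = 2.06 m from the left end.

x ≈ 2.06 m from the left end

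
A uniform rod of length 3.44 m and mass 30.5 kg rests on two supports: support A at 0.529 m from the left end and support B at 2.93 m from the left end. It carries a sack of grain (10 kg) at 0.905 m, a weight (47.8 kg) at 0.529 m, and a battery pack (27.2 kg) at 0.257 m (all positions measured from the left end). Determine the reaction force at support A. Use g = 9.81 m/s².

R_A ≈ 1000 N

Sum moments about support B (its reaction then has zero moment arm).
Beam weight: 30.5 × 9.81 = 299.2 N down at 1.72 m → arm 1.21 m, τ = 299.2 × 1.21 = 362 N·m counterclockwise.
Sack of grain: 10 × 9.81 = 98.1 N down at 0.905 m → arm 2.025 m, τ = 98.1 × 2.025 = 198.7 N·m counterclockwise.
Weight: 47.8 × 9.81 = 468.9 N down at 0.529 m → arm 2.401 m, τ = 468.9 × 2.401 = 1126 N·m counterclockwise.
Battery pack: 27.2 × 9.81 = 266.8 N down at 0.257 m → arm 2.673 m, τ = 266.8 × 2.673 = 713.2 N·m counterclockwise.
Net load moment about support B = 2400 N·m counterclockwise.
Reaction R at support A is upward at 0.529 m, arm 2.401 m → moment R × 2.401 clockwise.
Setting net torque to zero: R × 2.401 = 2400 → R = 1000 N.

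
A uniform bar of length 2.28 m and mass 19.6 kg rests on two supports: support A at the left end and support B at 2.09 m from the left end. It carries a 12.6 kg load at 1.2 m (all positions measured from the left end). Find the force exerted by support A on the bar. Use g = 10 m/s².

R_A ≈ 143 N

Take moments about support B.
Beam weight: 19.6 × 10 = 196 N down at 1.14 m → arm 0.95 m, τ = 196 × 0.95 = 186.2 N·m counterclockwise.
Load: 12.6 × 10 = 126 N down at 1.2 m → arm 0.89 m, τ = 126 × 0.89 = 112.1 N·m counterclockwise.
Net load moment about support B = 298.3 N·m counterclockwise.
Reaction R at support A is upward at 0 m, arm 2.09 m → moment R × 2.09 clockwise.
Balancing moments: R × 2.09 = 298.3, giving R = 143 N.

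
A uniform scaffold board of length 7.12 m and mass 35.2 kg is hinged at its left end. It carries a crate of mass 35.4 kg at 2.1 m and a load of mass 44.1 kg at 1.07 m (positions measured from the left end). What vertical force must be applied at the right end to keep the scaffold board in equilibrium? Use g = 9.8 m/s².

F ≈ 340 N

Choose the left end as the axis so the unknown pivot reaction has zero arm there.
Beam weight: 35.2 × 9.8 = 345 N down at 3.56 m → arm 3.56 m, τ = 345 × 3.56 = 1228 N·m clockwise.
Crate: 35.4 × 9.8 = 346.9 N down at 2.1 m → arm 2.1 m, τ = 346.9 × 2.1 = 728.5 N·m clockwise.
Load: 44.1 × 9.8 = 432.2 N down at 1.07 m → arm 1.07 m, τ = 432.2 × 1.07 = 462.5 N·m clockwise.
Net moment of the loads = 2419 N·m clockwise.
The upward force F acts at the right end, arm 7.12 m, giving F × 7.12 counterclockwise.
For rotational equilibrium, F × 7.12 = 2419, so F = 2419 / 7.12 = 340 N.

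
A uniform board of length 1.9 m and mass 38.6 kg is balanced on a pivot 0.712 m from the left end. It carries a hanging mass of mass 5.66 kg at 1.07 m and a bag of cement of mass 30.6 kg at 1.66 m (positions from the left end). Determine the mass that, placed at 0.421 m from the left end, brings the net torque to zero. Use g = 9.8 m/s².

m ≈ 138 kg

About the pivot (at 0.712 m from the left end):
Beam weight: 38.6 × 9.8 = 378.3 N down at 0.95 m → arm 0.238 m, τ = 378.3 × 0.238 = 90.04 N·m clockwise.
Hanging mass: 5.66 × 9.8 = 55.47 N down at 1.07 m → arm 0.358 m, τ = 55.47 × 0.358 = 19.86 N·m clockwise.
Bag of cement: 30.6 × 9.8 = 299.9 N down at 1.66 m → arm 0.948 m, τ = 299.9 × 0.948 = 284.3 N·m clockwise.
Net moment of known loads = 394.2 N·m clockwise.
An unknown mass m at 0.421 m has arm 0.291 m; its moment is m·g·0.291 counterclockwise.
Setting net torque to zero: m × 9.8 × 0.291 = 394.2 → m = 394.2 / (9.8 × 0.291) = 138 kg.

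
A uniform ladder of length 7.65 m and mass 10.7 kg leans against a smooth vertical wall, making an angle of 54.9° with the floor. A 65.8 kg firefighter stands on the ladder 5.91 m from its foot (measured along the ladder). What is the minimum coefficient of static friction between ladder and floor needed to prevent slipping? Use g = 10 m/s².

μ_min ≈ 0.516

About the foot of the ladder:
Ladder weight 10.7×10 = 107 N acts at 3.825 m along the ladder; its horizontal arm is 3.825·cos54.9° = 2.199 m → τ = 235.3 N·m clockwise.
Firefighter: 65.8×10 = 658 N at 5.91 m → arm 3.398 m → τ = 2236 N·m clockwise.
Wall normal N acts horizontally at the top; its moment arm is the height L sinθ = 7.65·sin54.9° = 6.259 m, counterclockwise.
For rotational equilibrium, N × 6.259 = 2471, so N = 394.8 N.
ΣFx = 0 ⇒ f = N_wall = 394.8 N. ΣFy = 0 ⇒ N_floor = 765 N.
μ_min = f / N_floor = 394.8 / 765 = 0.516.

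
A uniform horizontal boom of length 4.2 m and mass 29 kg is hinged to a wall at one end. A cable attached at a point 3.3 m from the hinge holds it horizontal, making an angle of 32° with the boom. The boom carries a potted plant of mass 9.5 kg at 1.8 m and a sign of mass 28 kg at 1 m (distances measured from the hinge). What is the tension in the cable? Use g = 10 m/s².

T ≈ 606 N

Choose the hinge as the axis so the unknown hinge reaction has zero arm there.
Beam weight: 29 × 10 = 290 N down at 2.1 m → arm 2.1 m, τ = 290 × 2.1 = 609 N·m clockwise.
Potted plant: 9.5 × 10 = 95 N down at 1.8 m → arm 1.8 m, τ = 95 × 1.8 = 171 N·m clockwise.
Sign: 28 × 10 = 280 N down at 1 m → arm 1 m, τ = 280 × 1 = 280 N·m clockwise.
Total clockwise load moment = 1060 N·m.
The cable tension T acts at 3.3 m; only its component perpendicular to the boom, T sinθ, produces torque. sin 32° = 0.5299.
Setting net torque to zero: T × 3.3 × 0.5299 = 1060 → T = 1060 / 1.749 = 606 N.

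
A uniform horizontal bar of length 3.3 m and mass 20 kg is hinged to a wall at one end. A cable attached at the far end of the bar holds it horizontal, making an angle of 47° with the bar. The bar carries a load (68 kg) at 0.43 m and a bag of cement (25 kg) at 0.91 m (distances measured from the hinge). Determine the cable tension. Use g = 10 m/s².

T ≈ 352 N

Sum moments about the hinge (the unknown hinge reaction has zero arm there).
Beam weight: 20 × 10 = 200 N down at 1.65 m → arm 1.65 m, τ = 200 × 1.65 = 330 N·m clockwise.
Load: 68 × 10 = 680 N down at 0.43 m → arm 0.43 m, τ = 680 × 0.43 = 292.4 N·m clockwise.
Bag of cement: 25 × 10 = 250 N down at 0.91 m → arm 0.91 m, τ = 250 × 0.91 = 227.5 N·m clockwise.
Total clockwise load moment = 849.9 N·m.
The cable tension T acts at 3.3 m; only its component perpendicular to the bar, T sinθ, produces torque. sin 47° = 0.7314.
For rotational equilibrium, T × 3.3 × 0.7314 = 849.9, so T = 849.9 / 2.414 = 352 N.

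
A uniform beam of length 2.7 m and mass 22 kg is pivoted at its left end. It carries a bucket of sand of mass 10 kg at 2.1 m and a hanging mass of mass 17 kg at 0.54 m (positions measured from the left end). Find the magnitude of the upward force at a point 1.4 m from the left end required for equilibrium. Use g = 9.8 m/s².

Take moments about the left end.
Beam weight: 22 × 9.8 = 215.6 N down at 1.35 m → arm 1.35 m, τ = 215.6 × 1.35 = 291.1 N·m clockwise.
Bucket of sand: 10 × 9.8 = 98 N down at 2.1 m → arm 2.1 m, τ = 98 × 2.1 = 205.8 N·m clockwise.
Hanging mass: 17 × 9.8 = 166.6 N down at 0.54 m → arm 0.54 m, τ = 166.6 × 0.54 = 89.96 N·m clockwise.
Net moment of the loads = 586.9 N·m clockwise.
The upward force F acts at a point 1.4 m from the left end, arm 1.4 m, giving F × 1.4 counterclockwise.
Balancing moments: F × 1.4 = 586.9, giving F = 586.9 / 1.4 = 419 N.

F ≈ 419 N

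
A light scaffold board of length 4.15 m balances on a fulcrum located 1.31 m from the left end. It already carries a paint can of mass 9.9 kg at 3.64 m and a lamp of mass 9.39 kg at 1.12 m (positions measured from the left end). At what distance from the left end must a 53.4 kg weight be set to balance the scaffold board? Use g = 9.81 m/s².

About the fulcrum (at 1.31 m from the left end):
Paint can: 9.9 × 9.81 = 97.12 N down at 3.64 m → arm 2.33 m, τ = 97.12 × 2.33 = 226.3 N·m clockwise.
Lamp: 9.39 × 9.81 = 92.12 N down at 1.12 m → arm 0.19 m, τ = 92.12 × 0.19 = 17.5 N·m counterclockwise.
Net moment of existing loads = 208.8 N·m clockwise.
The weight weighs 53.4 × 9.81 = 523.9 N and must supply an equal counterclockwise moment, so its lever arm about the fulcrum is 208.8 / 523.9 = 0.399 m.
That puts it at 1.31 − 0.399 = 0.911 m from the left end.

x ≈ 0.911 m from the left end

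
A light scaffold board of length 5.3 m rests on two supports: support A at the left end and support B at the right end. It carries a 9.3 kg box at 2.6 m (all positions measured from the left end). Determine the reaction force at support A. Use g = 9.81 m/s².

About support B:
Box: 9.3 × 9.81 = 91.23 N down at 2.6 m → arm 2.7 m, τ = 91.23 × 2.7 = 246.3 N·m counterclockwise.
Net load moment about support B = 246.3 N·m counterclockwise.
Reaction R at support A is upward at 0 m, arm 5.3 m → moment R × 5.3 clockwise.
Στ = 0 ⇒ R × 5.3 = 246.3 ⇒ R = 46.5 N.

R_A ≈ 46.5 N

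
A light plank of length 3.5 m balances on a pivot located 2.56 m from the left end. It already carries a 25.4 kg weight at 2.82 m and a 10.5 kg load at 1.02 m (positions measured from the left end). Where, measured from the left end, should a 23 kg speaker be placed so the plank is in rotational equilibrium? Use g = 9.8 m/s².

About the pivot (at 2.56 m from the left end):
Weight: 25.4 × 9.8 = 248.9 N down at 2.82 m → arm 0.26 m, τ = 248.9 × 0.26 = 64.71 N·m clockwise.
Load: 10.5 × 9.8 = 102.9 N down at 1.02 m → arm 1.54 m, τ = 102.9 × 1.54 = 158.5 N·m counterclockwise.
Net moment of existing loads = 93.79 N·m counterclockwise.
The speaker weighs 23 × 9.8 = 225.4 N and must supply an equal clockwise moment, so its lever arm about the pivot is 93.79 / 225.4 = 0.416 m.
That puts it at 2.56 + 0.416 = 2.98 m from the left end.

x ≈ 2.98 m from the left end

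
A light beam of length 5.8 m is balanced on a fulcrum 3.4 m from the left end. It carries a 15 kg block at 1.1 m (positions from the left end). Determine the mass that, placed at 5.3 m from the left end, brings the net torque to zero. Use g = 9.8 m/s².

Take moments about the fulcrum (at 3.4 m from the left end).
Block: 15 × 9.8 = 147 N down at 1.1 m → arm 2.3 m, τ = 147 × 2.3 = 338.1 N·m counterclockwise.
Net moment of known loads = 338.1 N·m counterclockwise.
An unknown mass m at 5.3 m has arm 1.9 m; its moment is m·g·1.9 clockwise.
Balancing moments: m × 9.8 × 1.9 = 338.1, giving m = 338.1 / (9.8 × 1.9) = 18.2 kg.

m ≈ 18.2 kg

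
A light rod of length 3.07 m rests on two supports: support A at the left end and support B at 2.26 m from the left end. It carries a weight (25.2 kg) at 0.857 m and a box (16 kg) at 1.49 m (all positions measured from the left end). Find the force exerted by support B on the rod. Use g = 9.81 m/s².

R_B ≈ 197 N

Taking torques about support A:
Weight: 25.2 × 9.81 = 247.2 N down at 0.857 m → arm 0.857 m, τ = 247.2 × 0.857 = 211.9 N·m clockwise.
Box: 16 × 9.81 = 157 N down at 1.49 m → arm 1.49 m, τ = 157 × 1.49 = 233.9 N·m clockwise.
Net load moment about support A = 445.8 N·m clockwise.
Reaction R at support B is upward at 2.26 m, arm 2.26 m → moment R × 2.26 counterclockwise.
Setting net torque to zero: R × 2.26 = 445.8 → R = 197 N.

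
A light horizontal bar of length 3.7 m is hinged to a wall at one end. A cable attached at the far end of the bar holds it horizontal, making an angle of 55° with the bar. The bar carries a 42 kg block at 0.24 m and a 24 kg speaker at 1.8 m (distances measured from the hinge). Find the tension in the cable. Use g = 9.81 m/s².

T ≈ 172 N

Choose the hinge as the axis so the unknown hinge reaction has zero arm there.
Block: 42 × 9.81 = 412 N down at 0.24 m → arm 0.24 m, τ = 412 × 0.24 = 98.88 N·m clockwise.
Speaker: 24 × 9.81 = 235.4 N down at 1.8 m → arm 1.8 m, τ = 235.4 × 1.8 = 423.7 N·m clockwise.
Total clockwise load moment = 522.6 N·m.
The cable tension T acts at 3.7 m; only its component perpendicular to the bar, T sinθ, produces torque. sin 55° = 0.8192.
Στ = 0 ⇒ T × 3.7 × 0.8192 = 522.6 ⇒ T = 522.6 / 3.031 = 172 N.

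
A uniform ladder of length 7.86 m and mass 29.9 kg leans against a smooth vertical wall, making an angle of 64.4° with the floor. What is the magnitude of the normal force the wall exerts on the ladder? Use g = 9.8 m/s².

N_wall ≈ 70.2 N

Taking torques about the foot of the ladder:
Ladder weight 29.9×9.8 = 293 N acts at 3.93 m along the ladder; its horizontal arm is 3.93·cos64.4° = 1.698 m → τ = 497.5 N·m clockwise.
Wall normal N acts horizontally at the top; its moment arm is the height L sinθ = 7.86·sin64.4° = 7.088 m, counterclockwise.
Στ = 0 ⇒ N × 7.088 = 497.5 ⇒ N = 70.2 N.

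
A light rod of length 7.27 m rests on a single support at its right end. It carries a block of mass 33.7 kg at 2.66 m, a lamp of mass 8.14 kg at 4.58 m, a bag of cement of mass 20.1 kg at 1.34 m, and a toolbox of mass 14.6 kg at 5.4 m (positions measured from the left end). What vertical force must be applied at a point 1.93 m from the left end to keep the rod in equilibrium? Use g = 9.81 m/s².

F ≈ 595 N

Take moments about the right end.
Block: 33.7 × 9.81 = 330.6 N down at 2.66 m → arm 4.61 m, τ = 330.6 × 4.61 = 1524 N·m counterclockwise.
Lamp: 8.14 × 9.81 = 79.85 N down at 4.58 m → arm 2.69 m, τ = 79.85 × 2.69 = 214.8 N·m counterclockwise.
Bag of cement: 20.1 × 9.81 = 197.2 N down at 1.34 m → arm 5.93 m, τ = 197.2 × 5.93 = 1169 N·m counterclockwise.
Toolbox: 14.6 × 9.81 = 143.2 N down at 5.4 m → arm 1.87 m, τ = 143.2 × 1.87 = 267.8 N·m counterclockwise.
Net moment of the loads = 3176 N·m counterclockwise.
The upward force F acts at a point 1.93 m from the left end, arm 5.34 m, giving F × 5.34 clockwise.
Setting net torque to zero: F × 5.34 = 3176 → F = 3176 / 5.34 = 595 N.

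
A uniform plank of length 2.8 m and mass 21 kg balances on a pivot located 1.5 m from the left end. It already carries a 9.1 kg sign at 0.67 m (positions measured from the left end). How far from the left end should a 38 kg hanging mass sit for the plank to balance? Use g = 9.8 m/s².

x ≈ 1.75 m from the left end

Take moments about the pivot (at 1.5 m from the left end).
Beam weight: 21 × 9.8 = 205.8 N down at 1.4 m → arm 0.1 m, τ = 205.8 × 0.1 = 20.58 N·m counterclockwise.
Sign: 9.1 × 9.8 = 89.18 N down at 0.67 m → arm 0.83 m, τ = 89.18 × 0.83 = 74.02 N·m counterclockwise.
Net moment of existing loads = 94.6 N·m counterclockwise.
The hanging mass weighs 38 × 9.8 = 372.4 N and must supply an equal clockwise moment, so its lever arm about the pivot is 94.6 / 372.4 = 0.254 m.
That puts it at 1.5 + 0.254 = 1.75 m from the left end.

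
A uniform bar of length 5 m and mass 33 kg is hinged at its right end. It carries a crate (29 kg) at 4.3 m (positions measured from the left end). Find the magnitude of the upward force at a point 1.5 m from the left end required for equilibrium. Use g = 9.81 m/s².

Take moments about the right end.
Beam weight: 33 × 9.81 = 323.7 N down at 2.5 m → arm 2.5 m, τ = 323.7 × 2.5 = 809.2 N·m counterclockwise.
Crate: 29 × 9.81 = 284.5 N down at 4.3 m → arm 0.7 m, τ = 284.5 × 0.7 = 199.1 N·m counterclockwise.
Net moment of the loads = 1008 N·m counterclockwise.
The upward force F acts at a point 1.5 m from the left end, arm 3.5 m, giving F × 3.5 clockwise.
For rotational equilibrium, F × 3.5 = 1008, so F = 1008 / 3.5 = 288 N.

F ≈ 288 N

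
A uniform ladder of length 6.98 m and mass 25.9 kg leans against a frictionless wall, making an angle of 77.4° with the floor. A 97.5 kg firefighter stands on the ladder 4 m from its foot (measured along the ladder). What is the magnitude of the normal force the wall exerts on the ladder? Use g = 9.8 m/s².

N_wall ≈ 151 N

Sum moments about the foot of the ladder (the floor normal and friction both act there and drop out).
Ladder weight 25.9×9.8 = 253.8 N acts at 3.49 m along the ladder; its horizontal arm is 3.49·cos77.4° = 0.7613 m → τ = 193.2 N·m clockwise.
Firefighter: 97.5×9.8 = 955.5 N at 4 m → arm 0.8726 m → τ = 833.8 N·m clockwise.
Wall normal N acts horizontally at the top; its moment arm is the height L sinθ = 6.98·sin77.4° = 6.812 m, counterclockwise.
Στ = 0 ⇒ N × 6.812 = 1027 ⇒ N = 151 N.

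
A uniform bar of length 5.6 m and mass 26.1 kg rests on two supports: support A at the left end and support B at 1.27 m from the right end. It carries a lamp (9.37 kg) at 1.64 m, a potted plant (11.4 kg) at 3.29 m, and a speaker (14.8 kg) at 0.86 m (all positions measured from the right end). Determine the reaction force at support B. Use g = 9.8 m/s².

Choose support A as the axis so its reaction then has zero moment arm.
Beam weight: 26.1 × 9.8 = 255.8 N down at 2.8 m → arm 2.8 m, τ = 255.8 × 2.8 = 716.2 N·m clockwise.
Lamp: 9.37 × 9.8 = 91.83 N down at 1.64 m → arm 3.96 m, τ = 91.83 × 3.96 = 363.6 N·m clockwise.
Potted plant: 11.4 × 9.8 = 111.7 N down at 3.29 m → arm 2.31 m, τ = 111.7 × 2.31 = 258 N·m clockwise.
Speaker: 14.8 × 9.8 = 145 N down at 0.86 m → arm 4.74 m, τ = 145 × 4.74 = 687.3 N·m clockwise.
Net load moment about support A = 2025 N·m clockwise.
Reaction R at support B is upward at 1.27 m, arm 4.33 m → moment R × 4.33 counterclockwise.
Setting net torque to zero: R × 4.33 = 2025 → R = 468 N.

R_B ≈ 468 N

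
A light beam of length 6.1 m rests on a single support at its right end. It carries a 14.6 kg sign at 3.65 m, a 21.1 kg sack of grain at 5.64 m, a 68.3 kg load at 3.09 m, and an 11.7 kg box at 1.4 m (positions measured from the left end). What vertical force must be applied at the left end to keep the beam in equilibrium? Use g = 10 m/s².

Sum moments about the right end (the unknown pivot reaction has zero arm there).
Sign: 14.6 × 10 = 146 N down at 3.65 m → arm 2.45 m, τ = 146 × 2.45 = 357.7 N·m counterclockwise.
Sack of grain: 21.1 × 10 = 211 N down at 5.64 m → arm 0.46 m, τ = 211 × 0.46 = 97.06 N·m counterclockwise.
Load: 68.3 × 10 = 683 N down at 3.09 m → arm 3.01 m, τ = 683 × 3.01 = 2056 N·m counterclockwise.
Box: 11.7 × 10 = 117 N down at 1.4 m → arm 4.7 m, τ = 117 × 4.7 = 549.9 N·m counterclockwise.
Net moment of the loads = 3061 N·m counterclockwise.
The upward force F acts at the left end, arm 6.1 m, giving F × 6.1 clockwise.
Στ = 0 ⇒ F × 6.1 = 3061 ⇒ F = 3061 / 6.1 = 502 N.

F ≈ 502 N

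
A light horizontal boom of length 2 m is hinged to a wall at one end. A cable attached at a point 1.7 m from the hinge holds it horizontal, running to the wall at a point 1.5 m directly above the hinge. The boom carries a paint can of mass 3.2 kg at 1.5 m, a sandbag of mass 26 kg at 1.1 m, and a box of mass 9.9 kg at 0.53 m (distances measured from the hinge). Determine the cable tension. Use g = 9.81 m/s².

About the hinge:
Paint can: 3.2 × 9.81 = 31.39 N down at 1.5 m → arm 1.5 m, τ = 31.39 × 1.5 = 47.09 N·m clockwise.
Sandbag: 26 × 9.81 = 255.1 N down at 1.1 m → arm 1.1 m, τ = 255.1 × 1.1 = 280.6 N·m clockwise.
Box: 9.9 × 9.81 = 97.12 N down at 0.53 m → arm 0.53 m, τ = 97.12 × 0.53 = 51.47 N·m clockwise.
Total clockwise load moment = 379.2 N·m.
The cable tension T acts at 1.7 m; only its component perpendicular to the boom, T sinθ, produces torque. sinθ = h/√(h²+d²) = 1.5/√(1.5²+1.7²) = 0.6616.
Balancing moments: T × 1.7 × 0.6616 = 379.2, giving T = 379.2 / 1.125 = 337 N.

T ≈ 337 N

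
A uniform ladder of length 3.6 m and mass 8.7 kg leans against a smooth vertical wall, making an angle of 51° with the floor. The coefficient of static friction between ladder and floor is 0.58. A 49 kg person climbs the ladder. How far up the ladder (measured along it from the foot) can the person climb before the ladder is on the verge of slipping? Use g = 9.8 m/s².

Taking torques about the foot of the ladder:
Ladder weight 8.7×9.8 = 85.26 N acts at 1.8 m along the ladder; its horizontal arm is 1.8·cos51° = 1.133 m → τ = 96.6 N·m clockwise.
Person weight 49×9.8 = 480.2 N at distance d → arm d·cos51° → τ = 480.2·d·0.6293 clockwise.
Wall normal N at the top has arm L sinθ = 2.798 m counterclockwise, so Στ = 0 gives N·2.798 = 96.6 + 302.2·d.
ΣFy = 0 ⇒ N_floor = 565.5 N, so the maximum friction is μ_s·N_floor = 0.58×565.5 = 328 N. ΣFx = 0 ⇒ N_wall = f, so at the slipping point N = 328 N.
Substituting: 328×2.798 = 96.6 + 302.2·d ⇒ d = (917.7 − 96.6) / 302.2 = 2.72 m.

d ≈ 2.72 m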